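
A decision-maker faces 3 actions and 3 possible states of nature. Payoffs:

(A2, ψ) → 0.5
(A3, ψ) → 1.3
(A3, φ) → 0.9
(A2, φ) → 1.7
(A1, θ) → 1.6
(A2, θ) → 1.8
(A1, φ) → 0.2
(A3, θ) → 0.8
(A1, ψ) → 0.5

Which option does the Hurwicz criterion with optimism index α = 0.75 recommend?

A1: 0.75·1.6 + 0.25·0.2 = 1.25
A2: 0.75·1.8 + 0.25·0.5 = 1.475
A3: 0.75·1.3 + 0.25·0.8 = 1.175
Highest Hurwicz score = 1.475 → A2.

A2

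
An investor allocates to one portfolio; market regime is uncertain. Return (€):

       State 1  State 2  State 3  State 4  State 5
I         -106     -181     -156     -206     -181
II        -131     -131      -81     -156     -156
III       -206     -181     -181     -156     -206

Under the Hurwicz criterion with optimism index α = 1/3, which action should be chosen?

I: 1/3·(-106) + 2/3·(-206) = -518/3
II: 1/3·(-81) + 2/3·(-156) = -131
III: 1/3·(-156) + 2/3·(-206) = -568/3
Highest Hurwicz score = -131 → II.

II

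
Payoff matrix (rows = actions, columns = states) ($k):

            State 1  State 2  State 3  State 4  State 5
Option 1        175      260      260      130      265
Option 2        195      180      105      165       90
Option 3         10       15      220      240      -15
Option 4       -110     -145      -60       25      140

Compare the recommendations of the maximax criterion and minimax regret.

maximax → Option 1; minimax regret → Option 1 (agree)

Row maxima: Option 1=265, Option 2=195, Option 3=240, Option 4=140
Best best-case = 265 → Option 1.
Column bests: State 1=195, State 2=260, State 3=260, State 4=240, State 5=265.
Option 1 regrets: 20, 0, 0, 110, 0 → max 110
Option 2 regrets: 0, 80, 155, 75, 175 → max 175
Option 3 regrets: 185, 245, 40, 0, 280 → max 280
Option 4 regrets: 305, 405, 320, 215, 125 → max 405
Smallest max regret = 110 → Option 1.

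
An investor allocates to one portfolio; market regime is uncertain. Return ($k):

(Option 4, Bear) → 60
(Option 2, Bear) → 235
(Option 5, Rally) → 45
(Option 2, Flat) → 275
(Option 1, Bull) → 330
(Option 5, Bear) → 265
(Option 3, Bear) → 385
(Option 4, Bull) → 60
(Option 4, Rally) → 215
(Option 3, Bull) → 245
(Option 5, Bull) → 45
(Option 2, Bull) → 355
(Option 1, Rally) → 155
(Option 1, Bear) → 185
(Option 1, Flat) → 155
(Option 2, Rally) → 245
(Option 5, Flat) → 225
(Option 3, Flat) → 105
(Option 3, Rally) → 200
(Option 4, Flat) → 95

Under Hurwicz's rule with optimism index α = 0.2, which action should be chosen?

Option 2

Option 1: 0.2·330 + 0.8·155 = 190
Option 2: 0.2·355 + 0.8·235 = 259
Option 3: 0.2·385 + 0.8·105 = 161
Option 4: 0.2·215 + 0.8·60 = 91
Option 5: 0.2·265 + 0.8·45 = 89
Highest Hurwicz score = 259 → Option 2.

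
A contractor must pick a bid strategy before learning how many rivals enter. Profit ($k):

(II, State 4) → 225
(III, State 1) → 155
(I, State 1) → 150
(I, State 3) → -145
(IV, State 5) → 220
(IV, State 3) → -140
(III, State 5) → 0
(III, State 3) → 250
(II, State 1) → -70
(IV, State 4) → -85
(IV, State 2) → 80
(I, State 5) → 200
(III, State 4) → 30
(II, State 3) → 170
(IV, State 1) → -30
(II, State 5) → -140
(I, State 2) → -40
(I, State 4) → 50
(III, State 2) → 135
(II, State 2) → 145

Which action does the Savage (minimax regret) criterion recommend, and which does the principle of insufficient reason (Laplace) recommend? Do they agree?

minimax regret → III; laplace → III (agree)

Column bests: State 1=155, State 2=145, State 3=250, State 4=225, State 5=220.
I regrets: 5, 185, 395, 175, 20 → max 395
II regrets: 225, 0, 80, 0, 360 → max 360
III regrets: 0, 10, 0, 195, 220 → max 220
IV regrets: 185, 65, 390, 310, 0 → max 390
Smallest max regret = 220 → III.
Row averages: I=43, II=66, III=114, IV=9
Highest average = 114 → III.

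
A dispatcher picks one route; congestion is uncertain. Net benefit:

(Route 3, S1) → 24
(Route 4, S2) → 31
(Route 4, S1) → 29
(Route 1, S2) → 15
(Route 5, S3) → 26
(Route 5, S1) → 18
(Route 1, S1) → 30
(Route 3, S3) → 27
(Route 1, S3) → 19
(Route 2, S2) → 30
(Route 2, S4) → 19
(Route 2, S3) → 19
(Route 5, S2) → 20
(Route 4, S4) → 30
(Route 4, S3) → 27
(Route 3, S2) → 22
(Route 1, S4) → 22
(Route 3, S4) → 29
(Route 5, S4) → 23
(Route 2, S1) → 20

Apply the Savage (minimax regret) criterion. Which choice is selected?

Route 4

Column bests: S1=30, S2=31, S3=27, S4=30.
Route 1 regrets: 0, 16, 8, 8 → max 16
Route 2 regrets: 10, 1, 8, 11 → max 11
Route 3 regrets: 6, 9, 0, 1 → max 9
Route 4 regrets: 1, 0, 0, 0 → max 1
Route 5 regrets: 12, 11, 1, 7 → max 12
Smallest max regret = 1 → Route 4.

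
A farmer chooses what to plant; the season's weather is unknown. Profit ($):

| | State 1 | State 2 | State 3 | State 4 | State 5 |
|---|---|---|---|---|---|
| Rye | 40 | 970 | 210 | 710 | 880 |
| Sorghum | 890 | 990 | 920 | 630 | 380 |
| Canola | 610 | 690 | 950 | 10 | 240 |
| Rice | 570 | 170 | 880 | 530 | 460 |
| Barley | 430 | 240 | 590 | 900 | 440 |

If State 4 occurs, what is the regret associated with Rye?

Best payoff under State 4 is 900.
Regret = 900 − 710 = 190.

190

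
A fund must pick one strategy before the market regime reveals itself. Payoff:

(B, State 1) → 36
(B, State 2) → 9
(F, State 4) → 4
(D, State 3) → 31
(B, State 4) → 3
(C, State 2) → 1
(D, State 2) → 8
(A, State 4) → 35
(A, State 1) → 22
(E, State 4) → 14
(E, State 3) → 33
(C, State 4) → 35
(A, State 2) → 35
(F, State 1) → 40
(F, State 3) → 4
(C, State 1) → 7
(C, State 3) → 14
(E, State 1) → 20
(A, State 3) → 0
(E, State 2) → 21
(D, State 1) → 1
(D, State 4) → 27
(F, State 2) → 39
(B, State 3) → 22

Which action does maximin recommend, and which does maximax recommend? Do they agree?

Row minima: A=0, B=3, C=1, D=1, E=14, F=4
Best worst-case = 14 → E.
Row maxima: A=35, B=36, C=35, D=31, E=33, F=40
Best best-case = 40 → F.

maximin → E; maximax → F (disagree)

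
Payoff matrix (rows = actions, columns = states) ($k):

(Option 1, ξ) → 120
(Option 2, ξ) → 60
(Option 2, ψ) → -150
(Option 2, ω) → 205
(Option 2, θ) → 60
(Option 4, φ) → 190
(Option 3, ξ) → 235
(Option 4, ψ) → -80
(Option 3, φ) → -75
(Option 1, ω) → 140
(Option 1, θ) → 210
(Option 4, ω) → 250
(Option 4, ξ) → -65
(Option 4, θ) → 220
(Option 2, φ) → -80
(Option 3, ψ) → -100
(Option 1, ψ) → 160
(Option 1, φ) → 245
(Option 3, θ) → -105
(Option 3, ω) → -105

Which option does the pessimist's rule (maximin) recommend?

Option 1

Row minima: Option 1=120, Option 2=-150, Option 3=-105, Option 4=-80
Best worst-case = 120 → Option 1.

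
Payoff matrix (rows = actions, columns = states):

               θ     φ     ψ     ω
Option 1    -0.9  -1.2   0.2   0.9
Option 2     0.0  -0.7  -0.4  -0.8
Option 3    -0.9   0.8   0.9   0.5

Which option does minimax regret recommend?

Option 3

Column bests: θ=0.0, φ=0.8, ψ=0.9, ω=0.9.
Option 1 regrets: 0.9, 2.0, 0.7, 0.0 → max 2.0
Option 2 regrets: 0.0, 1.5, 1.3, 1.7 → max 1.7
Option 3 regrets: 0.9, 0.0, 0.0, 0.4 → max 0.9
Smallest max regret = 0.9 → Option 3.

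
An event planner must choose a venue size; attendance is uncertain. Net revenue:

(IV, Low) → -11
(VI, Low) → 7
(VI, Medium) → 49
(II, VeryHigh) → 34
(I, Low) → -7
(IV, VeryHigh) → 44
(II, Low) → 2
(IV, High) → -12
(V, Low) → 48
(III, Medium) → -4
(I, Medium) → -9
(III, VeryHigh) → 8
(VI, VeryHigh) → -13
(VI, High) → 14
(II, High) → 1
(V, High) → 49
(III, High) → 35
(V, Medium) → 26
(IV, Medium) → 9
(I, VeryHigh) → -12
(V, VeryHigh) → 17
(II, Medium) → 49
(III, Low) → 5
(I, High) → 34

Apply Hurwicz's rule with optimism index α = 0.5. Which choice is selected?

I: 0.5·34 + 0.5·(-12) = 11
II: 0.5·49 + 0.5·1 = 25
III: 0.5·35 + 0.5·(-4) = 15.5
IV: 0.5·44 + 0.5·(-12) = 16
V: 0.5·49 + 0.5·17 = 33
VI: 0.5·49 + 0.5·(-13) = 18
Highest Hurwicz score = 33 → V.

V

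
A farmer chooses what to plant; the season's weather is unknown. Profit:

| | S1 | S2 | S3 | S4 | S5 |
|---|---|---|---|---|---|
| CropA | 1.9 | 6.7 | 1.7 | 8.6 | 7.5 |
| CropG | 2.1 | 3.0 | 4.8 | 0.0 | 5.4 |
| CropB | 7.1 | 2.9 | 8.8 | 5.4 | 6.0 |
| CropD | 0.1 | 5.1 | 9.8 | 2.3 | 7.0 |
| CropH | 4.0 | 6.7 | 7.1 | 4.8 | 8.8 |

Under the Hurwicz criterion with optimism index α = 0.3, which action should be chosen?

CropH

CropA: 0.3·8.6 + 0.7·1.7 = 3.77
CropG: 0.3·5.4 + 0.7·0.0 = 1.62
CropB: 0.3·8.8 + 0.7·2.9 = 4.67
CropD: 0.3·9.8 + 0.7·0.1 = 3.01
CropH: 0.3·8.8 + 0.7·4.0 = 5.44
Highest Hurwicz score = 5.44 → CropH.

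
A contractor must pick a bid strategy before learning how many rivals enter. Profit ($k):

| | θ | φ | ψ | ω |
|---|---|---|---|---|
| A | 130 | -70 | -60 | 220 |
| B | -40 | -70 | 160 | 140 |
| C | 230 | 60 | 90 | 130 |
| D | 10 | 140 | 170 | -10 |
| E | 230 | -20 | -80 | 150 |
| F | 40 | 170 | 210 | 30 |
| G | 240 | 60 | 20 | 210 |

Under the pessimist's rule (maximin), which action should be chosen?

Row minima: A=-70, B=-70, C=60, D=-10, E=-80, F=30, G=20
Best worst-case = 60 → C.

C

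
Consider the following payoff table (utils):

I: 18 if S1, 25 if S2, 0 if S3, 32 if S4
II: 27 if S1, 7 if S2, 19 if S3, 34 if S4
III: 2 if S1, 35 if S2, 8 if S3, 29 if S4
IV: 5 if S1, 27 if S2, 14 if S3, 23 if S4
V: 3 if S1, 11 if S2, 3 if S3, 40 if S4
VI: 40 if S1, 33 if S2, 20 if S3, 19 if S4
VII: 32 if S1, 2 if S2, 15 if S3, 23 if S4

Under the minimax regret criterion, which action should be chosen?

Column bests: S1=40, S2=35, S3=20, S4=40.
I regrets: 22, 10, 20, 8 → max 22
II regrets: 13, 28, 1, 6 → max 28
III regrets: 38, 0, 12, 11 → max 38
IV regrets: 35, 8, 6, 17 → max 35
V regrets: 37, 24, 17, 0 → max 37
VI regrets: 0, 2, 0, 21 → max 21
VII regrets: 8, 33, 5, 17 → max 33
Smallest max regret = 21 → VI.

VI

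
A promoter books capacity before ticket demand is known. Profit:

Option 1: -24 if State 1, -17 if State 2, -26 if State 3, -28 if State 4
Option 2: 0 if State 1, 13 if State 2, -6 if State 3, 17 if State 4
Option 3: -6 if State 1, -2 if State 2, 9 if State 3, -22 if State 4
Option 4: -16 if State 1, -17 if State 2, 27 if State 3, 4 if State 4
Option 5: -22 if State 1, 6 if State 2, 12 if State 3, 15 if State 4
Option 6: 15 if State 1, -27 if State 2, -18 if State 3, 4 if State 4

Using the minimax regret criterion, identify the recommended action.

Option 4

Column bests: State 1=15, State 2=13, State 3=27, State 4=17.
Option 1 regrets: 39, 30, 53, 45 → max 53
Option 2 regrets: 15, 0, 33, 0 → max 33
Option 3 regrets: 21, 15, 18, 39 → max 39
Option 4 regrets: 31, 30, 0, 13 → max 31
Option 5 regrets: 37, 7, 15, 2 → max 37
Option 6 regrets: 0, 40, 45, 13 → max 45
Smallest max regret = 31 → Option 4.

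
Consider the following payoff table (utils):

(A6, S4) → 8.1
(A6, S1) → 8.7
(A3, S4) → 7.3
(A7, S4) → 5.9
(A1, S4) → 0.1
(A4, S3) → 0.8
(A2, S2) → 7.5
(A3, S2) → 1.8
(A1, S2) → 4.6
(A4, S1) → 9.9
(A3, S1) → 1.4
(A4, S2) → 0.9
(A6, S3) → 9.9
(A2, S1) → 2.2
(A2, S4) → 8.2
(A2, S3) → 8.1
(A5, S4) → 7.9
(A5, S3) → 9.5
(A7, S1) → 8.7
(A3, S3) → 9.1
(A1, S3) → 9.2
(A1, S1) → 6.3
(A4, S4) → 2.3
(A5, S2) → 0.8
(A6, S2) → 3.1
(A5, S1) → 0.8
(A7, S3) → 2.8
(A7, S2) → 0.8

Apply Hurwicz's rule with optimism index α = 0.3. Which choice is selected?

A6

A1: 0.3·9.2 + 0.7·0.1 = 2.83
A2: 0.3·8.2 + 0.7·2.2 = 4
A3: 0.3·9.1 + 0.7·1.4 = 3.71
A4: 0.3·9.9 + 0.7·0.8 = 3.53
A5: 0.3·9.5 + 0.7·0.8 = 3.41
A6: 0.3·9.9 + 0.7·3.1 = 5.14
A7: 0.3·8.7 + 0.7·0.8 = 3.17
Highest Hurwicz score = 5.14 → A6.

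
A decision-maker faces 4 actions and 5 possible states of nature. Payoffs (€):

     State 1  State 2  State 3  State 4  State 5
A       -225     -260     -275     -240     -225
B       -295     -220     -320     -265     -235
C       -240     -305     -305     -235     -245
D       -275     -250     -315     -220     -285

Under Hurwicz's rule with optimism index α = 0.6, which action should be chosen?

A: 0.6·(-225) + 0.4·(-275) = -245
B: 0.6·(-220) + 0.4·(-320) = -260
C: 0.6·(-235) + 0.4·(-305) = -263
D: 0.6·(-220) + 0.4·(-315) = -258
Highest Hurwicz score = -245 → A.

A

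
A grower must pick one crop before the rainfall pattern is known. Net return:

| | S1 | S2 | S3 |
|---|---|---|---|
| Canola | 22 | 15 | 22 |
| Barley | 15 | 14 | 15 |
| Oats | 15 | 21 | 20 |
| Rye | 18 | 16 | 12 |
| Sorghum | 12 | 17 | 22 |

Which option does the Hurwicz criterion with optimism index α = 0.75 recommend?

Canola

Canola: 0.75·22 + 0.25·15 = 20.25
Barley: 0.75·15 + 0.25·14 = 14.75
Oats: 0.75·21 + 0.25·15 = 19.5
Rye: 0.75·18 + 0.25·12 = 16.5
Sorghum: 0.75·22 + 0.25·12 = 19.5
Highest Hurwicz score = 20.25 → Canola.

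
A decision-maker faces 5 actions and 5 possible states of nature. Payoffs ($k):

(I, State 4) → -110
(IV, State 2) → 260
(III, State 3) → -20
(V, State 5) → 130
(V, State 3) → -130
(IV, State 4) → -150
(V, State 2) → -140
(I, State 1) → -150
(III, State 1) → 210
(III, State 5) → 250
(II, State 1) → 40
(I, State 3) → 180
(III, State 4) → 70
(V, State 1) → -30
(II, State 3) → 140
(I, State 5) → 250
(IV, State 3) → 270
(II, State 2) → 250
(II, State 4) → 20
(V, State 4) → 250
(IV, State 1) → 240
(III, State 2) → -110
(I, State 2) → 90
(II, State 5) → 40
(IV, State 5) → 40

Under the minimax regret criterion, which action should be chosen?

II

Column bests: State 1=240, State 2=260, State 3=270, State 4=250, State 5=250.
I regrets: 390, 170, 90, 360, 0 → max 390
II regrets: 200, 10, 130, 230, 210 → max 230
III regrets: 30, 370, 290, 180, 0 → max 370
IV regrets: 0, 0, 0, 400, 210 → max 400
V regrets: 270, 400, 400, 0, 120 → max 400
Smallest max regret = 230 → II.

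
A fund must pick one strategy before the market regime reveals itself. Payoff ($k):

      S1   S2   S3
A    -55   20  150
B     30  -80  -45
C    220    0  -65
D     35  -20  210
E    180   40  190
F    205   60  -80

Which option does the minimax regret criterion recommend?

E

Column bests: S1=220, S2=60, S3=210.
A regrets: 275, 40, 60 → max 275
B regrets: 190, 140, 255 → max 255
C regrets: 0, 60, 275 → max 275
D regrets: 185, 80, 0 → max 185
E regrets: 40, 20, 20 → max 40
F regrets: 15, 0, 290 → max 290
Smallest max regret = 40 → E.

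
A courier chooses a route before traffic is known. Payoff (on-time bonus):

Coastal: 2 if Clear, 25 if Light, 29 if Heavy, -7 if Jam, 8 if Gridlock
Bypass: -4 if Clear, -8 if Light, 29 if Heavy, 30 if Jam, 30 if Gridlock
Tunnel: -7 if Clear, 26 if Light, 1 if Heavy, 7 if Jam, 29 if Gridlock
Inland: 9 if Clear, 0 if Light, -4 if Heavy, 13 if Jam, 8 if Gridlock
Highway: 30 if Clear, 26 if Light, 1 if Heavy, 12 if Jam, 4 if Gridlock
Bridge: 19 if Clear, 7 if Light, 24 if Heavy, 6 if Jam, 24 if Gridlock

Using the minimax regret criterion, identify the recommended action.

Column bests: Clear=30, Light=26, Heavy=29, Jam=30, Gridlock=30.
Coastal regrets: 28, 1, 0, 37, 22 → max 37
Bypass regrets: 34, 34, 0, 0, 0 → max 34
Tunnel regrets: 37, 0, 28, 23, 1 → max 37
Inland regrets: 21, 26, 33, 17, 22 → max 33
Highway regrets: 0, 0, 28, 18, 26 → max 28
Bridge regrets: 11, 19, 5, 24, 6 → max 24
Smallest max regret = 24 → Bridge.

Bridge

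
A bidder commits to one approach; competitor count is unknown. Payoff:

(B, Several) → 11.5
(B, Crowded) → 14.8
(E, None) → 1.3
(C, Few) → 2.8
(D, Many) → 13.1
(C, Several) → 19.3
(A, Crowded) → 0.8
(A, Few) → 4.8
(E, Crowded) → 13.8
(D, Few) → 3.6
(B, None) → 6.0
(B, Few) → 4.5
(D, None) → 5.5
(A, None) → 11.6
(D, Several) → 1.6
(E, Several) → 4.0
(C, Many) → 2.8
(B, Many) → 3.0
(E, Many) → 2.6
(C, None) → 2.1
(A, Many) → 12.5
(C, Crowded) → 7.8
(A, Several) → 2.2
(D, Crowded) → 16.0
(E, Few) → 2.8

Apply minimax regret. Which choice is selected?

B

Column bests: None=11.6, Few=4.8, Several=19.3, Many=13.1, Crowded=16.0.
A regrets: 0.0, 0.0, 17.1, 0.6, 15.2 → max 17.1
B regrets: 5.6, 0.3, 7.8, 10.1, 1.2 → max 10.1
C regrets: 9.5, 2.0, 0.0, 10.3, 8.2 → max 10.3
D regrets: 6.1, 1.2, 17.7, 0.0, 0.0 → max 17.7
E regrets: 10.3, 2.0, 15.3, 10.5, 2.2 → max 15.3
Smallest max regret = 10.1 → B.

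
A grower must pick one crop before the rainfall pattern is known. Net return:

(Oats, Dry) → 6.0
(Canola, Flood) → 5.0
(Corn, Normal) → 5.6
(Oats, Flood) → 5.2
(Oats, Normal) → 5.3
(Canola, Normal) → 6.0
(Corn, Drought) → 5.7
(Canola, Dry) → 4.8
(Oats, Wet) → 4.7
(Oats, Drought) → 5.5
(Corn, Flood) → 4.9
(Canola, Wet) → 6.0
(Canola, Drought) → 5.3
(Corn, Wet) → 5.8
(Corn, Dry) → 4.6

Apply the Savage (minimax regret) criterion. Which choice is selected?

Column bests: Drought=5.7, Dry=6.0, Normal=6.0, Wet=6.0, Flood=5.2.
Corn regrets: 0.0, 1.4, 0.4, 0.2, 0.3 → max 1.4
Canola regrets: 0.4, 1.2, 0.0, 0.0, 0.2 → max 1.2
Oats regrets: 0.2, 0.0, 0.7, 1.3, 0.0 → max 1.3
Smallest max regret = 1.2 → Canola.

Canola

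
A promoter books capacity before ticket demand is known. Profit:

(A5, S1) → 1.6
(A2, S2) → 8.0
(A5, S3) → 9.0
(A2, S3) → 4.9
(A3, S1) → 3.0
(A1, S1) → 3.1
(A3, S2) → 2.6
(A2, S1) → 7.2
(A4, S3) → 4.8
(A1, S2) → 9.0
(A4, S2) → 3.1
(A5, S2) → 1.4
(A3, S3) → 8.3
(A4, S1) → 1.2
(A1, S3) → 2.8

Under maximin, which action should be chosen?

A2

Row minima: A1=2.8, A2=4.9, A3=2.6, A4=1.2, A5=1.4
Best worst-case = 4.9 → A2.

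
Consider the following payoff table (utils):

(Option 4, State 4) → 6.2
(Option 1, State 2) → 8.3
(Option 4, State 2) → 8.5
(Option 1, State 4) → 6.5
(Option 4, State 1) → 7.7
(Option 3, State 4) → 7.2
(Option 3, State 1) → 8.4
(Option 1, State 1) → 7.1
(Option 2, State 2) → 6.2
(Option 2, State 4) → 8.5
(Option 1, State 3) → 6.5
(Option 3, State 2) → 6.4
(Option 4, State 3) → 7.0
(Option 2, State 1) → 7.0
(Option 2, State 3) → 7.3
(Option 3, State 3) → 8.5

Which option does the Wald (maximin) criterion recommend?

Option 1

Row minima: Option 1=6.5, Option 2=6.2, Option 3=6.4, Option 4=6.2
Best worst-case = 6.5 → Option 1.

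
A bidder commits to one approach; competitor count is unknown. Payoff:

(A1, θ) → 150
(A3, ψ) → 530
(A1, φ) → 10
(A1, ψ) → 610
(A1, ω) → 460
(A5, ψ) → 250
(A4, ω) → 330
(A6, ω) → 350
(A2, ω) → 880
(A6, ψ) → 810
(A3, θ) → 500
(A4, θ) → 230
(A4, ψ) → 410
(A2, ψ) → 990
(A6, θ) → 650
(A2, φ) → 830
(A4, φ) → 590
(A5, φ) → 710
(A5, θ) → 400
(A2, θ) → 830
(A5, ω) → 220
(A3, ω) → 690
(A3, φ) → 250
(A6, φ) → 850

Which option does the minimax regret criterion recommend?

A2

Column bests: θ=830, φ=850, ψ=990, ω=880.
A1 regrets: 680, 840, 380, 420 → max 840
A2 regrets: 0, 20, 0, 0 → max 20
A3 regrets: 330, 600, 460, 190 → max 600
A4 regrets: 600, 260, 580, 550 → max 600
A5 regrets: 430, 140, 740, 660 → max 740
A6 regrets: 180, 0, 180, 530 → max 530
Smallest max regret = 20 → A2.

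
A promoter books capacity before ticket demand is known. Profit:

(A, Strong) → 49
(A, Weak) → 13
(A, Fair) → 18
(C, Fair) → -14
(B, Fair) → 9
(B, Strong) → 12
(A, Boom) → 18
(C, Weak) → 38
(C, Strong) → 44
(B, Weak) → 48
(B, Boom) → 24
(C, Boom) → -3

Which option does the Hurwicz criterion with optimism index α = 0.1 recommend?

A

A: 0.1·49 + 0.9·13 = 16.6
B: 0.1·48 + 0.9·9 = 12.9
C: 0.1·44 + 0.9·(-14) = -8.2
Highest Hurwicz score = 16.6 → A.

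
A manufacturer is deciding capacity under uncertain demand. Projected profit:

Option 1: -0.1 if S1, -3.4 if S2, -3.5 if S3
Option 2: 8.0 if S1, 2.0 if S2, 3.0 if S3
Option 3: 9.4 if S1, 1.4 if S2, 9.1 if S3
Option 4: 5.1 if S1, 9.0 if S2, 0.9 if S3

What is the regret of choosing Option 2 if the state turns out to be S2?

Best payoff under S2 is 9.0.
Regret = 9.0 − 2.0 = 7.0.

7.0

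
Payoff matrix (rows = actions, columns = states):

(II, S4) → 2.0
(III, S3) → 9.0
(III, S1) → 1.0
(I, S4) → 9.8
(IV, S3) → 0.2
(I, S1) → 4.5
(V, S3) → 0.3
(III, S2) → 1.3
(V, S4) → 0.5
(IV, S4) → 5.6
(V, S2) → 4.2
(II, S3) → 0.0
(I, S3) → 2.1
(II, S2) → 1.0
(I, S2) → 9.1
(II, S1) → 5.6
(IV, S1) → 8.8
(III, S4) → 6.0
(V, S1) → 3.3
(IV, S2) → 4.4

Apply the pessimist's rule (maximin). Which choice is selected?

Row minima: I=2.1, II=0.0, III=1.0, IV=0.2, V=0.3
Best worst-case = 2.1 → I.

I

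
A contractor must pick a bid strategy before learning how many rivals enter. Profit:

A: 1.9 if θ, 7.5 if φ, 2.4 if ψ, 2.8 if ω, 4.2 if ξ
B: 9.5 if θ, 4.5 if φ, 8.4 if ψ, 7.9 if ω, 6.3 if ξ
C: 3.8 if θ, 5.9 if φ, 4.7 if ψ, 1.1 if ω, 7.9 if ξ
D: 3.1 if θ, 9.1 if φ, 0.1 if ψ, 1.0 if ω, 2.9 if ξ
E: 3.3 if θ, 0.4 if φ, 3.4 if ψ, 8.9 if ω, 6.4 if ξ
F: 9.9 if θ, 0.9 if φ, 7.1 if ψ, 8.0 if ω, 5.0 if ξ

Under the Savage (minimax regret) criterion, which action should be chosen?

Column bests: θ=9.9, φ=9.1, ψ=8.4, ω=8.9, ξ=7.9.
A regrets: 8.0, 1.6, 6.0, 6.1, 3.7 → max 8.0
B regrets: 0.4, 4.6, 0.0, 1.0, 1.6 → max 4.6
C regrets: 6.1, 3.2, 3.7, 7.8, 0.0 → max 7.8
D regrets: 6.8, 0.0, 8.3, 7.9, 5.0 → max 8.3
E regrets: 6.6, 8.7, 5.0, 0.0, 1.5 → max 8.7
F regrets: 0.0, 8.2, 1.3, 0.9, 2.9 → max 8.2
Smallest max regret = 4.6 → B.

B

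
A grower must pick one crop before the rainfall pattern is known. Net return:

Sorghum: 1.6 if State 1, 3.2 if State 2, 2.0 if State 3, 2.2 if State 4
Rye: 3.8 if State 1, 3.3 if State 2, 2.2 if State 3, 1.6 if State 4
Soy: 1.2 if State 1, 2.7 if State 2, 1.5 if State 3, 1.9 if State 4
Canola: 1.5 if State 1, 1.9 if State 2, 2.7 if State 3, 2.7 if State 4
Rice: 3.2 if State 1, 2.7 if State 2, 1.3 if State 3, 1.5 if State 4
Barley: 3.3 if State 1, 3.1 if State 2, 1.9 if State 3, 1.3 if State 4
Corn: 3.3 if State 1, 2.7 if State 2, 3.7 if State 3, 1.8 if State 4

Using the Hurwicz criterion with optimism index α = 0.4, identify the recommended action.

Corn

Sorghum: 0.4·3.2 + 0.6·1.6 = 2.24
Rye: 0.4·3.8 + 0.6·1.6 = 2.48
Soy: 0.4·2.7 + 0.6·1.2 = 1.8
Canola: 0.4·2.7 + 0.6·1.5 = 1.98
Rice: 0.4·3.2 + 0.6·1.3 = 2.06
Barley: 0.4·3.3 + 0.6·1.3 = 2.1
Corn: 0.4·3.7 + 0.6·1.8 = 2.56
Highest Hurwicz score = 2.56 → Corn.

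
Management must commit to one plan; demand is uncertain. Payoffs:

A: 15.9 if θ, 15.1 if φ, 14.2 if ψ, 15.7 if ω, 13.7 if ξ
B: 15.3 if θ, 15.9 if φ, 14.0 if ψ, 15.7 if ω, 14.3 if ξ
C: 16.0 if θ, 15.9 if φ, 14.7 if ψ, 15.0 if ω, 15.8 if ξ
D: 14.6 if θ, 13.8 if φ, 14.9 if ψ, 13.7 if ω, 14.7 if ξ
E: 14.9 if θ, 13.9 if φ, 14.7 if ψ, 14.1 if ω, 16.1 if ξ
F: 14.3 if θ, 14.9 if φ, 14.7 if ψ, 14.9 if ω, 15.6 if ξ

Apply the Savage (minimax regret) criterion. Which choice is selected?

Column bests: θ=16.0, φ=15.9, ψ=14.9, ω=15.7, ξ=16.1.
A regrets: 0.1, 0.8, 0.7, 0.0, 2.4 → max 2.4
B regrets: 0.7, 0.0, 0.9, 0.0, 1.8 → max 1.8
C regrets: 0.0, 0.0, 0.2, 0.7, 0.3 → max 0.7
D regrets: 1.4, 2.1, 0.0, 2.0, 1.4 → max 2.1
E regrets: 1.1, 2.0, 0.2, 1.6, 0.0 → max 2.0
F regrets: 1.7, 1.0, 0.2, 0.8, 0.5 → max 1.7
Smallest max regret = 0.7 → C.

C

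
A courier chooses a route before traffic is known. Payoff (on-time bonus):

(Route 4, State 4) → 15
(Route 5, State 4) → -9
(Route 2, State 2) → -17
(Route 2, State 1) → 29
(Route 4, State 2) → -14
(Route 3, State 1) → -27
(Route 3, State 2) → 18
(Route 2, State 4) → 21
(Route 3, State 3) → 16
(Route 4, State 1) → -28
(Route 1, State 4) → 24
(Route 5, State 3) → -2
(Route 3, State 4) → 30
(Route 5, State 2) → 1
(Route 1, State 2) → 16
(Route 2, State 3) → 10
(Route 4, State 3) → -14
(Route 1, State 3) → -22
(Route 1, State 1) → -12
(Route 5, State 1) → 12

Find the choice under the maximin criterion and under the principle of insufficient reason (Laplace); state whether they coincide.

maximin → Route 5; laplace → Route 2 (disagree)

Row minima: Route 1=-22, Route 2=-17, Route 3=-27, Route 4=-28, Route 5=-9
Best worst-case = -9 → Route 5.
Row averages: Route 1=1.5, Route 2=10.75, Route 3=9.25, Route 4=-10.25, Route 5=0.5
Highest average = 10.75 → Route 2.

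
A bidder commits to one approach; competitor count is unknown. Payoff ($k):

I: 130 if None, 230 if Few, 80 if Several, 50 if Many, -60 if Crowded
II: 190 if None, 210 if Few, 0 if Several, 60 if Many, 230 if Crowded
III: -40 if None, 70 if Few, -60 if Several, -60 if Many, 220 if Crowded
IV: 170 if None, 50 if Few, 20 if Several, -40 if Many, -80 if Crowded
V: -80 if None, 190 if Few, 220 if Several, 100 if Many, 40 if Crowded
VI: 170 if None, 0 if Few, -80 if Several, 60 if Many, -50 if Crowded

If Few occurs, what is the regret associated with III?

160

Best payoff under Few is 230.
Regret = 230 − 70 = 160.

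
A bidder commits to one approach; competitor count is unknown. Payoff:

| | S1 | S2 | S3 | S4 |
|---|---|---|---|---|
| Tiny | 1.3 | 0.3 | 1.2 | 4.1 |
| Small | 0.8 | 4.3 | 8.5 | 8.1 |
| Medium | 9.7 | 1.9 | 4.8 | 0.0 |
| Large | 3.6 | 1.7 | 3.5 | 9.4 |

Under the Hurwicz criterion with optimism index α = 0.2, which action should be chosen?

Tiny: 0.2·4.1 + 0.8·0.3 = 1.06
Small: 0.2·8.5 + 0.8·0.8 = 2.34
Medium: 0.2·9.7 + 0.8·0.0 = 1.94
Large: 0.2·9.4 + 0.8·1.7 = 3.24
Highest Hurwicz score = 3.24 → Large.

Large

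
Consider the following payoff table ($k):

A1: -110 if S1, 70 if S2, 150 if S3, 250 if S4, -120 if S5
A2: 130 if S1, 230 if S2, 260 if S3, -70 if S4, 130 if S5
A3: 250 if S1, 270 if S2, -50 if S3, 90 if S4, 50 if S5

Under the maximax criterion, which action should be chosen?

A3

Row maxima: A1=250, A2=260, A3=270
Best best-case = 270 → A3.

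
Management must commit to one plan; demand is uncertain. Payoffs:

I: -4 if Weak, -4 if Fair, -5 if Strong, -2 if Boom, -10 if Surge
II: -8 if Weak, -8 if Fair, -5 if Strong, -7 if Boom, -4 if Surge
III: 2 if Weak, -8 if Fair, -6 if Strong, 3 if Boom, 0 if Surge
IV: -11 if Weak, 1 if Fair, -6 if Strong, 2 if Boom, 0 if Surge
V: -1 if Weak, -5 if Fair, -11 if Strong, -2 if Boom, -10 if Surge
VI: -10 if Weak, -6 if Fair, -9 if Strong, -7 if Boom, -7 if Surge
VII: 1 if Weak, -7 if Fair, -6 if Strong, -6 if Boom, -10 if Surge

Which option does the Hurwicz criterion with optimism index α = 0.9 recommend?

III

I: 0.9·(-2) + 0.1·(-10) = -2.8
II: 0.9·(-4) + 0.1·(-8) = -4.4
III: 0.9·3 + 0.1·(-8) = 1.9
IV: 0.9·2 + 0.1·(-11) = 0.7
V: 0.9·(-1) + 0.1·(-11) = -2
VI: 0.9·(-6) + 0.1·(-10) = -6.4
VII: 0.9·1 + 0.1·(-10) = -0.1
Highest Hurwicz score = 1.9 → III.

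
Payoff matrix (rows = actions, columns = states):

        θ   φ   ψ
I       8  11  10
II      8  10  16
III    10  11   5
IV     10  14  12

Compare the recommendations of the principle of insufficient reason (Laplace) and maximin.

Row averages: I=29/3, II=34/3, III=26/3, IV=12
Highest average = 12 → IV.
Row minima: I=8, II=8, III=5, IV=10
Best worst-case = 10 → IV.

laplace → IV; maximin → IV (agree)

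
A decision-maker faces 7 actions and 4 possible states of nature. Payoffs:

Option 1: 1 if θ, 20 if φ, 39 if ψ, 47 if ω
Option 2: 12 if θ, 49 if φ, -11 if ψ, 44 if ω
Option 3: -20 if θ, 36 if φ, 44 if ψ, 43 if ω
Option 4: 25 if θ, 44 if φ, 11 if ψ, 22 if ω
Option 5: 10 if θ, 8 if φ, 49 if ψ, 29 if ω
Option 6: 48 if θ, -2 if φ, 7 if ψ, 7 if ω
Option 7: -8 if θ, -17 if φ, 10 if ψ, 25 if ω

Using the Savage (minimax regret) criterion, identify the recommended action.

Column bests: θ=48, φ=49, ψ=49, ω=47.
Option 1 regrets: 47, 29, 10, 0 → max 47
Option 2 regrets: 36, 0, 60, 3 → max 60
Option 3 regrets: 68, 13, 5, 4 → max 68
Option 4 regrets: 23, 5, 38, 25 → max 38
Option 5 regrets: 38, 41, 0, 18 → max 41
Option 6 regrets: 0, 51, 42, 40 → max 51
Option 7 regrets: 56, 66, 39, 22 → max 66
Smallest max regret = 38 → Option 4.

Option 4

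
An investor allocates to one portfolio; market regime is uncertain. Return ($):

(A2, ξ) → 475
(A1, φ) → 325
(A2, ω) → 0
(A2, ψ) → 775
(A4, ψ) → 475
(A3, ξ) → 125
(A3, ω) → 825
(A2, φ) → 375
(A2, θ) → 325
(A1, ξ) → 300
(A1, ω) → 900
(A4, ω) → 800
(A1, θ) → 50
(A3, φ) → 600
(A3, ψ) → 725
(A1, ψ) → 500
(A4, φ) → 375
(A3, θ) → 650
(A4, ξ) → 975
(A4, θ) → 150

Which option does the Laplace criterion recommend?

Row averages: A1=415, A2=390, A3=585, A4=555
Highest average = 585 → A3.

A3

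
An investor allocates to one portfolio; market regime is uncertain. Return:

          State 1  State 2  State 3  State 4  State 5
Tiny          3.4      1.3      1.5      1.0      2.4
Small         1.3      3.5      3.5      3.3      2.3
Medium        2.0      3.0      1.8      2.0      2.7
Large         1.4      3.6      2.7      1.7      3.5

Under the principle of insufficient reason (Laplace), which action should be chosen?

Row averages: Tiny=1.92, Small=2.78, Medium=2.3, Large=2.58
Highest average = 2.78 → Small.

Small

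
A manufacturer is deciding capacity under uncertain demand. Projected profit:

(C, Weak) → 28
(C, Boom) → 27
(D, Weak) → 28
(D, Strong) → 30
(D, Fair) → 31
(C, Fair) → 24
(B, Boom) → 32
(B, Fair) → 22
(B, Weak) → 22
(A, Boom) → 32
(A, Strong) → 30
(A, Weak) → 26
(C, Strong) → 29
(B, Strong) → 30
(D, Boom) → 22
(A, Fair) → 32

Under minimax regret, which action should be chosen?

Column bests: Weak=28, Fair=32, Strong=30, Boom=32.
A regrets: 2, 0, 0, 0 → max 2
B regrets: 6, 10, 0, 0 → max 10
C regrets: 0, 8, 1, 5 → max 8
D regrets: 0, 1, 0, 10 → max 10
Smallest max regret = 2 → A.

A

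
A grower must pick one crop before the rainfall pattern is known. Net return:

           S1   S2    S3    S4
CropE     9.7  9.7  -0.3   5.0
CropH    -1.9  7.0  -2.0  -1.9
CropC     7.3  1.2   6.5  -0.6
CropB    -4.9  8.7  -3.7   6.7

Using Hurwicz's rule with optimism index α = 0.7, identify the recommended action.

CropE: 0.7·9.7 + 0.3·(-0.3) = 6.7
CropH: 0.7·7.0 + 0.3·(-2.0) = 4.3
CropC: 0.7·7.3 + 0.3·(-0.6) = 4.93
CropB: 0.7·8.7 + 0.3·(-4.9) = 4.62
Highest Hurwicz score = 6.7 → CropE.

CropE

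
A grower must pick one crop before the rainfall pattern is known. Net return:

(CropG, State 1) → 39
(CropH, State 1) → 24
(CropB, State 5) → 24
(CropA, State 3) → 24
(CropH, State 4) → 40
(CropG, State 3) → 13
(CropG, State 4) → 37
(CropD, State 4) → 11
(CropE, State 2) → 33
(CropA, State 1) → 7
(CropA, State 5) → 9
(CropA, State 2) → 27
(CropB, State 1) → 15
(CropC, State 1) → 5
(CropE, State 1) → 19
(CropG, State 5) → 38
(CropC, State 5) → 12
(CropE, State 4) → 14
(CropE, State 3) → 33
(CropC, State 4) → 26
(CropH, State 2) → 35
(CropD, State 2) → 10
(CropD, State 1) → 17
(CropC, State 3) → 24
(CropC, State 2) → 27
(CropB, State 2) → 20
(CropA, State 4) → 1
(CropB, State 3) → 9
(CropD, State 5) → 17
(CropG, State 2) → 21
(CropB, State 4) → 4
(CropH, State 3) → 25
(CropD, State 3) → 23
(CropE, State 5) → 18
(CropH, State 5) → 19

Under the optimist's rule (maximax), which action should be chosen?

CropH

Row maxima: CropG=39, CropC=27, CropA=27, CropD=23, CropB=24, CropH=40, CropE=33
Best best-case = 40 → CropH.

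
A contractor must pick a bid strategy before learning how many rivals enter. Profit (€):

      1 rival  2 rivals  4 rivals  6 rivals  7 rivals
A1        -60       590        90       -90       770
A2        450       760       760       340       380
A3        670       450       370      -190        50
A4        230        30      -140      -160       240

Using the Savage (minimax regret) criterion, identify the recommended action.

Column bests: 1 rival=670, 2 rivals=760, 4 rivals=760, 6 rivals=340, 7 rivals=770.
A1 regrets: 730, 170, 670, 430, 0 → max 730
A2 regrets: 220, 0, 0, 0, 390 → max 390
A3 regrets: 0, 310, 390, 530, 720 → max 720
A4 regrets: 440, 730, 900, 500, 530 → max 900
Smallest max regret = 390 → A2.

A2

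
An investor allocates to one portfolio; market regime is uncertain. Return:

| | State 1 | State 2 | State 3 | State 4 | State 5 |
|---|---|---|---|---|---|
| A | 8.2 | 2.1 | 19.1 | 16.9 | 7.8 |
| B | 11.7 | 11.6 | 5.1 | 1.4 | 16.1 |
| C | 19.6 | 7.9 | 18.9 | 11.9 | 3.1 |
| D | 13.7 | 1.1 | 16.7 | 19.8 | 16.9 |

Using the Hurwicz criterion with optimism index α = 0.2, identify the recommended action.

C

A: 0.2·19.1 + 0.8·2.1 = 5.5
B: 0.2·16.1 + 0.8·1.4 = 4.34
C: 0.2·19.6 + 0.8·3.1 = 6.4
D: 0.2·19.8 + 0.8·1.1 = 4.84
Highest Hurwicz score = 6.4 → C.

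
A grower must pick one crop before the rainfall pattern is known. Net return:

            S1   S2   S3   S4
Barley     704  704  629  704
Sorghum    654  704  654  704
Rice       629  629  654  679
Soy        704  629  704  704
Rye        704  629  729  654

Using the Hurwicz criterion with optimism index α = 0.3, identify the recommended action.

Sorghum

Barley: 0.3·704 + 0.7·629 = 651.5
Sorghum: 0.3·704 + 0.7·654 = 669
Rice: 0.3·679 + 0.7·629 = 644
Soy: 0.3·704 + 0.7·629 = 651.5
Rye: 0.3·729 + 0.7·629 = 659
Highest Hurwicz score = 669 → Sorghum.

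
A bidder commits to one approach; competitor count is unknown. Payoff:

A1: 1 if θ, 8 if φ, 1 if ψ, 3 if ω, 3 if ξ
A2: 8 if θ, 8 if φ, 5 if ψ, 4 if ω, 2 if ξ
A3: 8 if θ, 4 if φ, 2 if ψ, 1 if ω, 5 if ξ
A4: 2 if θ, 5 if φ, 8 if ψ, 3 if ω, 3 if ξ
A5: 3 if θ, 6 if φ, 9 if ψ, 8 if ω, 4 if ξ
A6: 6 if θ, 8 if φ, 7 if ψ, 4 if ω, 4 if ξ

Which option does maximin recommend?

A6

Row minima: A1=1, A2=2, A3=1, A4=2, A5=3, A6=4
Best worst-case = 4 → A6.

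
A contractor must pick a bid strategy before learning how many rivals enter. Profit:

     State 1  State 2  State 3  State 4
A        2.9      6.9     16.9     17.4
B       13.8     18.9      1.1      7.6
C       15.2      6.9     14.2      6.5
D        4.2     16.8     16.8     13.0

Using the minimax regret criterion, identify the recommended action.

Column bests: State 1=15.2, State 2=18.9, State 3=16.9, State 4=17.4.
A regrets: 12.3, 12.0, 0.0, 0.0 → max 12.3
B regrets: 1.4, 0.0, 15.8, 9.8 → max 15.8
C regrets: 0.0, 12.0, 2.7, 10.9 → max 12.0
D regrets: 11.0, 2.1, 0.1, 4.4 → max 11.0
Smallest max regret = 11.0 → D.

D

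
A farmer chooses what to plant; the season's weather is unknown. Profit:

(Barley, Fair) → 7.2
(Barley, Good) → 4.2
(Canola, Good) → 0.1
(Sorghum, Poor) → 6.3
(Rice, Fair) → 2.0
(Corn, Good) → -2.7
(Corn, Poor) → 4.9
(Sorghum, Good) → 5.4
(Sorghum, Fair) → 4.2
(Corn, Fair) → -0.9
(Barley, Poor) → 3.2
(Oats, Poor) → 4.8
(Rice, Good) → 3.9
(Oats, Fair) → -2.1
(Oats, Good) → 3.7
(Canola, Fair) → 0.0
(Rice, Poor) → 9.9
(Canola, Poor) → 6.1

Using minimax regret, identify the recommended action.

Column bests: Poor=9.9, Fair=7.2, Good=5.4.
Corn regrets: 5.0, 8.1, 8.1 → max 8.1
Rice regrets: 0.0, 5.2, 1.5 → max 5.2
Oats regrets: 5.1, 9.3, 1.7 → max 9.3
Canola regrets: 3.8, 7.2, 5.3 → max 7.2
Sorghum regrets: 3.6, 3.0, 0.0 → max 3.6
Barley regrets: 6.7, 0.0, 1.2 → max 6.7
Smallest max regret = 3.6 → Sorghum.

Sorghum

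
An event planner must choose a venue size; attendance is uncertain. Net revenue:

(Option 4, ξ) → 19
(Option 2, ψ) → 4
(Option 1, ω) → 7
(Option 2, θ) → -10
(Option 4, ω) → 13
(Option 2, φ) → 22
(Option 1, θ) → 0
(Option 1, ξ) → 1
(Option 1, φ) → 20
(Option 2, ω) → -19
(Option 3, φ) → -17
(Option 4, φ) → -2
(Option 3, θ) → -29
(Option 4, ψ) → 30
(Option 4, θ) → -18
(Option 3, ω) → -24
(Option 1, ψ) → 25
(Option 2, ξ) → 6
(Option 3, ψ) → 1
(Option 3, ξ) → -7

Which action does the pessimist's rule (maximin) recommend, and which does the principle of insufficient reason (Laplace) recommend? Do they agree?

Row minima: Option 1=0, Option 2=-19, Option 3=-29, Option 4=-18
Best worst-case = 0 → Option 1.
Row averages: Option 1=10.6, Option 2=0.6, Option 3=-15.2, Option 4=8.4
Highest average = 10.6 → Option 1.

maximin → Option 1; laplace → Option 1 (agree)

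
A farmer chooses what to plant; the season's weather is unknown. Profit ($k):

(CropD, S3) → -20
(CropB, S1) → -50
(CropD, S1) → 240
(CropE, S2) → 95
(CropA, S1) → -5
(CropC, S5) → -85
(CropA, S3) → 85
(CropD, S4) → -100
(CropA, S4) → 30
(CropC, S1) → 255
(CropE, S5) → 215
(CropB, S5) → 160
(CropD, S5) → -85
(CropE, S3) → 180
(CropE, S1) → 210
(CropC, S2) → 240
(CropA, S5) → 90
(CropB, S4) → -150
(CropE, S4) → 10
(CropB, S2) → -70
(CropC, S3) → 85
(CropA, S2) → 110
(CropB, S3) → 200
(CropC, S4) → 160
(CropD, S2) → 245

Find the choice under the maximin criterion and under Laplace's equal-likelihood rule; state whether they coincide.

maximin → CropE; laplace → CropE (agree)

Row minima: CropB=-150, CropE=10, CropD=-100, CropA=-5, CropC=-85
Best worst-case = 10 → CropE.
Row averages: CropB=18, CropE=142, CropD=56, CropA=62, CropC=131
Highest average = 142 → CropE.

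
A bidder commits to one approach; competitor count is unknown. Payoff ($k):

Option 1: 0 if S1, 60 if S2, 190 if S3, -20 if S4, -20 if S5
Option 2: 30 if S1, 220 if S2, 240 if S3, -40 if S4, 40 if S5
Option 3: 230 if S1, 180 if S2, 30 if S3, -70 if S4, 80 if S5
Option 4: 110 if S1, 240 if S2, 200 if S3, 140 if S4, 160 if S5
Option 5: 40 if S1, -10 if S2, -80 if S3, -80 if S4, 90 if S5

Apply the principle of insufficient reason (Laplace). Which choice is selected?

Option 4

Row averages: Option 1=42, Option 2=98, Option 3=90, Option 4=170, Option 5=-8
Highest average = 170 → Option 4.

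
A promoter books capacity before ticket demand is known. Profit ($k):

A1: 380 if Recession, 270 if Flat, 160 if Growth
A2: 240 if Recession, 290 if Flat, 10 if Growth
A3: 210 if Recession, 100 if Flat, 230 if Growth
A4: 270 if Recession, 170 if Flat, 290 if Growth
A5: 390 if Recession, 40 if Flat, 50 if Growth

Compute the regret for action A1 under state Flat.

Best payoff under Flat is 290.
Regret = 290 − 270 = 20.

20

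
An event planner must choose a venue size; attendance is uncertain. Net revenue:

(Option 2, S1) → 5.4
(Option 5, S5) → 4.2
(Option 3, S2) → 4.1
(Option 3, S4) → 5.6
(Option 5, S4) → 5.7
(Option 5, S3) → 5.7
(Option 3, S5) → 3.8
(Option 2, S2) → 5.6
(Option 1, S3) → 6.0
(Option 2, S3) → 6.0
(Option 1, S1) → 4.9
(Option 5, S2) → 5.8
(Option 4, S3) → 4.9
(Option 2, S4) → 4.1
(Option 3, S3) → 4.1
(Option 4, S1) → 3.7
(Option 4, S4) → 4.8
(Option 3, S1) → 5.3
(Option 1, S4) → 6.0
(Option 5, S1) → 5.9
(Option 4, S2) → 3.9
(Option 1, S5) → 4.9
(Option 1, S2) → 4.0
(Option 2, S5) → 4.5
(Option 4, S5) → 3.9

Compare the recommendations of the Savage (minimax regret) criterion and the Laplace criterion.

Column bests: S1=5.9, S2=5.8, S3=6.0, S4=6.0, S5=4.9.
Option 1 regrets: 1.0, 1.8, 0.0, 0.0, 0.0 → max 1.8
Option 2 regrets: 0.5, 0.2, 0.0, 1.9, 0.4 → max 1.9
Option 3 regrets: 0.6, 1.7, 1.9, 0.4, 1.1 → max 1.9
Option 4 regrets: 2.2, 1.9, 1.1, 1.2, 1.0 → max 2.2
Option 5 regrets: 0.0, 0.0, 0.3, 0.3, 0.7 → max 0.7
Smallest max regret = 0.7 → Option 5.
Row averages: Option 1=5.16, Option 2=5.12, Option 3=4.58, Option 4=4.24, Option 5=5.46
Highest average = 5.46 → Option 5.

minimax regret → Option 5; laplace → Option 5 (agree)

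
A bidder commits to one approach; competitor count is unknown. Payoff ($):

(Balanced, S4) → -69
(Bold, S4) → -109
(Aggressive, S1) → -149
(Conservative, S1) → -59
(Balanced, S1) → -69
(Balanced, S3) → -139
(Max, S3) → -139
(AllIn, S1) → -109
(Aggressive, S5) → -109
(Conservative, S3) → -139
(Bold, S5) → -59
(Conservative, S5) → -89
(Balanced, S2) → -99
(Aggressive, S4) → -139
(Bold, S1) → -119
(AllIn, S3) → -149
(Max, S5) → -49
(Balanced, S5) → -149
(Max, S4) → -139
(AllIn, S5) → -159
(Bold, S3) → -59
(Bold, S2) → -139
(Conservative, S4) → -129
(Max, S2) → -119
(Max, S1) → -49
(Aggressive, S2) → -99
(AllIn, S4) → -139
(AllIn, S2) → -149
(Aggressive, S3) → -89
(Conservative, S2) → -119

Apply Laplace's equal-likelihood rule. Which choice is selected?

Row averages: Conservative=-107, Balanced=-105, Aggressive=-117, Bold=-97, AllIn=-141, Max=-99
Highest average = -97 → Bold.

Bold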